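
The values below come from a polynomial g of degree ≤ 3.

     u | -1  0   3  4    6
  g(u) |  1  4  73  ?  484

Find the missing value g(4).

156

The 4 known points determine the degree-3 polynomial uniquely.
Write g(u) = au^3 + bu^2 + cu + d. Substituting each data point gives a linear system:
  -a + b - c + d = 1
  d = 4
  27a + 9b + 3c + d = 73
  216a + 36b + 6c + d = 484
Solving the system yields a = 2, b = 1, c = 2, d = 4.
So g(u) = 2u^3 + u^2 + 2u + 4.
Then g(4) = 156.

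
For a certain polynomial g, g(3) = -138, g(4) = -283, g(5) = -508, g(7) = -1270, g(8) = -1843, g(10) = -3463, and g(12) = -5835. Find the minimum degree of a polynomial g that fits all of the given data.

3

Divided differences on the nodes 3, 4, 5, 7, 8, 10, 12:
  order 0: -138  -283  -508  -1270  -1843  -3463  -5835
  order 1: -145  -225  -381  -573  -810  -1186
  order 2: -40  -52  -64  -79  -94
  order 3: -3  -3  -3  -3
  order 4: 0  0  0
  order 5: 0  0
  order 6: 0
The order-3 divided differences are all -3 (nonzero) and every higher order vanishes, so the data lies on a polynomial of degree exactly 3.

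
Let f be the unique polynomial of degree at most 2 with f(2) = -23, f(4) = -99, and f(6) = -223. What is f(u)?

Using the Lagrange interpolation formula with nodes 2, 4, 6:
  L_0(u) = (u - 4)(u - 6) / 8
  L_1(u) = (u - 2)(u - 6) / -4
  L_2(u) = (u - 2)(u - 4) / 8
Then f(u) = -23·L_0(u) - 99·L_1(u) - 223·L_2(u).
Expanding and collecting terms gives f(u) = -6u² - 2u + 5.
Check: f(6) = -223. ✓

f(u) = -6u^2 - 2u + 5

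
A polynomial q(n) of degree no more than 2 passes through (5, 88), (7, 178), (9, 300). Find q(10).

Using the Lagrange interpolation formula with nodes 5, 7, 9:
  L_0(n) = (n - 7)(n - 9) / 8
  L_1(n) = (n - 5)(n - 9) / -4
  L_2(n) = (n - 5)(n - 7) / 8
Then q(n) = 88·L_0(n) + 178·L_1(n) + 300·L_2(n).
Expanding and collecting terms gives q(n) = 4n² - 3n + 3.
Evaluating at n = 10: q(10) = 373.

373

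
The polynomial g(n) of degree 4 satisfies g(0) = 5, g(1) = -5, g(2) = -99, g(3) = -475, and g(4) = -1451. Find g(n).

g(n) = -5n^4 - 3n^3 + 2n^2 - 4n + 5

Write g(n) = an^4 + bn^3 + cn^2 + dn + e. Substituting each data point gives a linear system:
  e = 5
  a + b + c + d + e = -5
  16a + 8b + 4c + 2d + e = -99
  81a + 27b + 9c + 3d + e = -475
  256a + 64b + 16c + 4d + e = -1451
Solving the system yields a = -5, b = -3, c = 2, d = -4, e = 5.
So g(n) = -5n^4 - 3n^3 + 2n^2 - 4n + 5.
Check: g(1) = -5. ✓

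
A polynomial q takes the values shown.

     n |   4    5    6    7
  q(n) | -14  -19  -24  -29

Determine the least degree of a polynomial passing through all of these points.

1

Forward differences of the values at n = 4, 5, 6, 7:
  q  : -14  -19  -24  -29
  Δ  : -5  -5  -5
  Δ^2: 0  0
  Δ^3: 0
The first differences are constant (-5) and nonzero, while all higher differences vanish, so the minimal degree is 1.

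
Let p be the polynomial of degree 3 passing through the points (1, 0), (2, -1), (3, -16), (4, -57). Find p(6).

Forward differences of the values at t = 1, 2, 3, 4:
  p  : 0  -1  -16  -57
  Δ  : -1  -15  -41
  Δ^2: -14  -26
  Δ^3: -12
The third differences are constant, confirming degree 3.
Interpolating (Newton forward form) and evaluating at t = 6 gives p(6) = -265.

-265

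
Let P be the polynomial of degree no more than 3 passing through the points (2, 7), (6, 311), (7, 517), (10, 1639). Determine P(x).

P(x) = 2x^3 - 4x^2 + 4x - 1

Write P(x) = ax^3 + bx^2 + cx + d. Substituting each data point gives a linear system:
  8a + 4b + 2c + d = 7
  216a + 36b + 6c + d = 311
  343a + 49b + 7c + d = 517
  1000a + 100b + 10c + d = 1639
Solving the system yields a = 2, b = -4, c = 4, d = -1.
So P(x) = 2x^3 - 4x^2 + 4x - 1.
Check: P(7) = 517. ✓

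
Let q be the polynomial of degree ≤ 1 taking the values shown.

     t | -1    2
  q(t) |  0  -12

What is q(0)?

Write q(t) = at + b. Substituting each data point gives a linear system:
  -a + b = 0
  2a + b = -12
Solving the system yields a = -4, b = -4.
So q(t) = -4t - 4.
Then q(0) = -4.

-4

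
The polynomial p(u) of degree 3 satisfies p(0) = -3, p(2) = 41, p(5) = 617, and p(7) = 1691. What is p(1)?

5

Using the Lagrange interpolation formula with nodes 0, 2, 5, 7:
  L_0(u) = (u - 2)(u - 5)(u - 7) / -70
  L_1(u) = u(u - 5)(u - 7) / 30
  L_2(u) = u(u - 2)(u - 7) / -30
  L_3(u) = u(u - 2)(u - 5) / 70
Then p(u) = -3·L_0(u) + 41·L_1(u) + 617·L_2(u) + 1691·L_3(u).
Expanding and collecting terms gives p(u) = 5u³ - u² + 4u - 3.
Evaluating at u = 1: p(1) = 5.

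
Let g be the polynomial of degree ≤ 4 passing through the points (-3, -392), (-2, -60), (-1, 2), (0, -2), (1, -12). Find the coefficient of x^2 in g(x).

3

Write g(x) = ax^4 + bx^3 + cx^2 + dx + e. Substituting each data point gives a linear system:
  81a - 27b + 9c - 3d + e = -392
  16a - 8b + 4c - 2d + e = -60
  a - b + c - d + e = 2
  e = -2
  a + b + c + d + e = -12
Solving the system yields a = -6, b = -2, c = 3, d = -5, e = -2.
So g(x) = -6x⁴ - 2x³ + 3x² - 5x - 2.
The coefficient of x^2 is 3.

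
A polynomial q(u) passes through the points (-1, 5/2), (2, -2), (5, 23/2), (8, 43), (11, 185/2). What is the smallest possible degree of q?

Forward differences of the values at u = -1, 2, 5, 8, 11:
  q  : 5/2  -2  23/2  43  185/2
  Δ  : -9/2  27/2  63/2  99/2
  Δ^2: 18  18  18
  Δ^3: 0  0
  Δ^4: 0
The second differences are constant (18) and nonzero, while all higher differences vanish, so the minimal degree is 2.

2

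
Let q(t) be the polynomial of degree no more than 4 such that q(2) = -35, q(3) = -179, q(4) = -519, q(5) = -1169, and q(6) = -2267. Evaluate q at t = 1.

3

Write q(t) = at^4 + bt^3 + ct^2 + dt + e. Substituting each data point gives a linear system:
  16a + 8b + 4c + 2d + e = -35
  81a + 27b + 9c + 3d + e = -179
  256a + 64b + 16c + 4d + e = -519
  625a + 125b + 25c + 5d + e = -1169
  1296a + 216b + 36c + 6d + e = -2267
Solving the system yields a = -1, b = -5, c = 2, d = 6, e = 1.
So q(t) = -t^4 - 5t^3 + 2t^2 + 6t + 1.
Then q(1) = 3.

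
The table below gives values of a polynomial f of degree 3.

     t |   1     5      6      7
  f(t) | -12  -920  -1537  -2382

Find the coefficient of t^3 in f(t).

-6

Write f(t) = at^3 + bt^2 + ct + d. Substituting each data point gives a linear system:
  a + b + c + d = -12
  125a + 25b + 5c + d = -920
  216a + 36b + 6c + d = -1537
  343a + 49b + 7c + d = -2382
Solving the system yields a = -6, b = -6, c = -5, d = 5.
So f(t) = -6t^3 - 6t^2 - 5t + 5.
The leading coefficient is -6.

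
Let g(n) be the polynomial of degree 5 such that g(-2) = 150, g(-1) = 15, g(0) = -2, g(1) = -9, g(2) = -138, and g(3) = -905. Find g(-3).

Write g(n) = an^5 + bn^4 + cn^3 + dn^2 + en + k. Substituting each data point gives a linear system:
  -32a + 16b - 8c + 4d - 2e + k = 150
  -a + b - c + d - e + k = 15
  k = -2
  a + b + c + d + e + k = -9
  32a + 16b + 8c + 4d + 2e + k = -138
  243a + 81b + 27c + 9d + 3e + k = -905
Solving the system yields a = -3, b = -1, c = -5, d = 6, e = -4, k = -2.
So g(n) = -3n^5 - n^4 - 5n^3 + 6n^2 - 4n - 2.
Then g(-3) = 847.

847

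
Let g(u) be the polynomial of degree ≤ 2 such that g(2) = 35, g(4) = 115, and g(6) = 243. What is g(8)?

Write g(u) = au^2 + bu + c. Substituting each data point gives a linear system:
  4a + 2b + c = 35
  16a + 4b + c = 115
  36a + 6b + c = 243
Solving the system yields a = 6, b = 4, c = 3.
So g(u) = 6u² + 4u + 3.
Then g(8) = 419.

419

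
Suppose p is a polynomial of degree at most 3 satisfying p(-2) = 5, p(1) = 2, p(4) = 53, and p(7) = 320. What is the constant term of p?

5

Write p(s) = as^3 + bs^2 + cs + d. Substituting each data point gives a linear system:
  -8a + 4b - 2c + d = 5
  a + b + c + d = 2
  64a + 16b + 4c + d = 53
  343a + 49b + 7c + d = 320
Solving the system yields a = 1, b = 0, c = -4, d = 5.
So p(s) = s³ - 4s + 5.
The constant term is 5.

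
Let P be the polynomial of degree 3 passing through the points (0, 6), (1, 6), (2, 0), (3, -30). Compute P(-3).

150

Write P(x) = ax^3 + bx^2 + cx + d. Substituting each data point gives a linear system:
  d = 6
  a + b + c + d = 6
  8a + 4b + 2c + d = 0
  27a + 9b + 3c + d = -30
Solving the system yields a = -3, b = 6, c = -3, d = 6.
So P(x) = -3x³ + 6x² - 3x + 6.
Then P(-3) = 150.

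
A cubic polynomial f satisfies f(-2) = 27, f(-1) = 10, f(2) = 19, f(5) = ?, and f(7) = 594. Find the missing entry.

The 4 known points determine the degree-3 polynomial uniquely.
Write f(u) = au^3 + bu^2 + cu + d. Substituting each data point gives a linear system:
  -8a + 4b - 2c + d = 27
  -a + b - c + d = 10
  8a + 4b + 2c + d = 19
  343a + 49b + 7c + d = 594
Solving the system yields a = 1, b = 6, c = -6, d = -1.
So f(u) = u^3 + 6u^2 - 6u - 1.
Then f(5) = 244.

244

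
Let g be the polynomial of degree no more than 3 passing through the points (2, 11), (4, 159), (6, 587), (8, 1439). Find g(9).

2069

Write g(t) = at^3 + bt^2 + ct + d. Substituting each data point gives a linear system:
  8a + 4b + 2c + d = 11
  64a + 16b + 4c + d = 159
  216a + 36b + 6c + d = 587
  512a + 64b + 8c + d = 1439
Solving the system yields a = 3, b = -1, c = -4, d = -1.
So g(t) = 3t³ - t² - 4t - 1.
Then g(9) = 2069.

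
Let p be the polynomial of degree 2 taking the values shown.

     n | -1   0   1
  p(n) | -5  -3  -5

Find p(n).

p(n) = -2n^2 - 3

Write p(n) = an^2 + bn + c. Substituting each data point gives a linear system:
  a - b + c = -5
  c = -3
  a + b + c = -5
Solving the system yields a = -2, b = 0, c = -3.
So p(n) = -2n² - 3.
Check: p(-1) = -5. ✓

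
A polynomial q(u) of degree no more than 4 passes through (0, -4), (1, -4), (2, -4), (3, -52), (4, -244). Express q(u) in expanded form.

Using the Lagrange interpolation formula with nodes 0, 1, 2, 3, 4:
  L_0(u) = (u - 1)(u - 2)(u - 3)(u - 4) / 24
  L_1(u) = u(u - 2)(u - 3)(u - 4) / -6
  L_2(u) = u(u - 1)(u - 3)(u - 4) / 4
  L_3(u) = u(u - 1)(u - 2)(u - 4) / -6
  L_4(u) = u(u - 1)(u - 2)(u - 3) / 24
Then q(u) = -4·L_0(u) - 4·L_1(u) - 4·L_2(u) - 52·L_3(u) - 244·L_4(u).
Expanding and collecting terms gives q(u) = -2u⁴ + 4u³ + 2u² - 4u - 4.
Check: q(1) = -4. ✓

q(u) = -2u^4 + 4u^3 + 2u^2 - 4u - 4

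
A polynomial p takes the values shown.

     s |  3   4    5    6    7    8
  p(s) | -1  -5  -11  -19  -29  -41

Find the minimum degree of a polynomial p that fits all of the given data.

Forward differences of the values at s = 3, 4, 5, 6, 7, 8:
  p  : -1  -5  -11  -19  -29  -41
  Δ  : -4  -6  -8  -10  -12
  Δ^2: -2  -2  -2  -2
  Δ^3: 0  0  0
  Δ^4: 0  0
  Δ^5: 0
The second differences are constant (-2) and nonzero, while all higher differences vanish, so the minimal degree is 2.

2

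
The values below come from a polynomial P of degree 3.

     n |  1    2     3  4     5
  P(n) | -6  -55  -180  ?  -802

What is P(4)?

-417

The 4 known points determine the degree-3 polynomial uniquely.
Write P(n) = an^3 + bn^2 + cn + d. Substituting each data point gives a linear system:
  a + b + c + d = -6
  8a + 4b + 2c + d = -55
  27a + 9b + 3c + d = -180
  125a + 25b + 5c + d = -802
Solving the system yields a = -6, b = -2, c = -1, d = 3.
So P(n) = -6n^3 - 2n^2 - n + 3.
Then P(4) = -417.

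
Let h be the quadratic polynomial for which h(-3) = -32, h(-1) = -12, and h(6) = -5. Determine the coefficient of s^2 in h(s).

Write h(s) = as^2 + bs + c. Substituting each data point gives a linear system:
  9a - 3b + c = -32
  a - b + c = -12
  36a + 6b + c = -5
Solving the system yields a = -1, b = 6, c = -5.
So h(s) = -s² + 6s - 5.
The leading coefficient is -1.

-1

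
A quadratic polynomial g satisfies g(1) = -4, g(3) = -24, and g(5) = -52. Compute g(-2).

11

Write g(s) = as^2 + bs + c. Substituting each data point gives a linear system:
  a + b + c = -4
  9a + 3b + c = -24
  25a + 5b + c = -52
Solving the system yields a = -1, b = -6, c = 3.
So g(s) = -s² - 6s + 3.
Then g(-2) = 11.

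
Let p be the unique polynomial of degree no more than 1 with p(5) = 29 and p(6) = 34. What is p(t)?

p(t) = 5t + 4

Using the Lagrange interpolation formula with nodes 5, 6:
  L_0(t) = (t - 6) / -1
  L_1(t) = (t - 5) / 1
Then p(t) = 29·L_0(t) + 34·L_1(t).
Expanding and collecting terms gives p(t) = 5t + 4.
Check: p(6) = 34. ✓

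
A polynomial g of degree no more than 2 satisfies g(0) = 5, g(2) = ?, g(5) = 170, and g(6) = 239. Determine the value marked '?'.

The 3 known points determine the degree-2 polynomial uniquely.
Write g(n) = an^2 + bn + c. Substituting each data point gives a linear system:
  c = 5
  25a + 5b + c = 170
  36a + 6b + c = 239
Solving the system yields a = 6, b = 3, c = 5.
So g(n) = 6n^2 + 3n + 5.
Then g(2) = 35.

35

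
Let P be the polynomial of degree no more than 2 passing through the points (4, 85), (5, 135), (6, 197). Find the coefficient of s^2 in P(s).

6

Write P(s) = as^2 + bs + c. Substituting each data point gives a linear system:
  16a + 4b + c = 85
  25a + 5b + c = 135
  36a + 6b + c = 197
Solving the system yields a = 6, b = -4, c = 5.
So P(s) = 6s^2 - 4s + 5.
The leading coefficient is 6.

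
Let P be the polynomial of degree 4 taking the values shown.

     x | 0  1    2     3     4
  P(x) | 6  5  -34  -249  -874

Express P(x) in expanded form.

P(x) = -4x^4 + x^3 + 6x^2 - 4x + 6

Write P(x) = ax^4 + bx^3 + cx^2 + dx + e. Substituting each data point gives a linear system:
  e = 6
  a + b + c + d + e = 5
  16a + 8b + 4c + 2d + e = -34
  81a + 27b + 9c + 3d + e = -249
  256a + 64b + 16c + 4d + e = -874
Solving the system yields a = -4, b = 1, c = 6, d = -4, e = 6.
So P(x) = -4x^4 + x^3 + 6x^2 - 4x + 6.
Check: P(1) = 5. ✓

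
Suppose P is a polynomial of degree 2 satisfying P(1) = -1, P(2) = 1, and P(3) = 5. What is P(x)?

P(x) = x^2 - x - 1

Using the Lagrange interpolation formula with nodes 1, 2, 3:
  L_0(x) = (x - 2)(x - 3) / 2
  L_1(x) = (x - 1)(x - 3) / -1
  L_2(x) = (x - 1)(x - 2) / 2
Then P(x) = -1·L_0(x) + 1·L_1(x) + 5·L_2(x).
Expanding and collecting terms gives P(x) = x^2 - x - 1.
Check: P(2) = 1. ✓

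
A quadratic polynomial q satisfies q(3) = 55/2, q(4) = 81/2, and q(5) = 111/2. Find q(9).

271/2

Using the Lagrange interpolation formula with nodes 3, 4, 5:
  L_0(x) = (x - 4)(x - 5) / 2
  L_1(x) = (x - 3)(x - 5) / -1
  L_2(x) = (x - 3)(x - 4) / 2
Then q(x) = 55/2·L_0(x) + 81/2·L_1(x) + 111/2·L_2(x).
Expanding and collecting terms gives q(x) = x^2 + 6x + 1/2.
Evaluating at x = 9: q(9) = 271/2.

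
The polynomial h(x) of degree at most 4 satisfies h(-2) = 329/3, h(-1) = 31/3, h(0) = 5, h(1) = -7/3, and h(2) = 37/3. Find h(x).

Write h(x) = ax^4 + bx^3 + cx^2 + dx + e. Substituting each data point gives a linear system:
  16a - 8b + 4c - 2d + e = 329/3
  a - b + c - d + e = 31/3
  e = 5
  a + b + c + d + e = -7/3
  16a + 8b + 4c + 2d + e = 37/3
Solving the system yields a = 5, b = -6, c = -6, d = -1/3, e = 5.
So h(x) = 5x^4 - 6x^3 - 6x^2 - (1/3)x + 5.
Check: h(1) = -7/3. ✓

h(x) = 5x^4 - 6x^3 - 6x^2 - (1/3)x + 5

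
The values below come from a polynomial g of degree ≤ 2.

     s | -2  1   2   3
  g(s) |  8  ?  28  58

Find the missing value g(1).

The 3 known points determine the degree-2 polynomial uniquely.
Write g(s) = as^2 + bs + c. Substituting each data point gives a linear system:
  4a - 2b + c = 8
  4a + 2b + c = 28
  9a + 3b + c = 58
Solving the system yields a = 5, b = 5, c = -2.
So g(s) = 5s² + 5s - 2.
Then g(1) = 8.

8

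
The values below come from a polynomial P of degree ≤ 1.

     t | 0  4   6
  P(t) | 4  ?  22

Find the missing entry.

16

The 2 known points determine the degree-1 polynomial uniquely.
Write P(t) = at + b. Substituting each data point gives a linear system:
  b = 4
  6a + b = 22
Solving the system yields a = 3, b = 4.
So P(t) = 3t + 4.
Then P(4) = 16.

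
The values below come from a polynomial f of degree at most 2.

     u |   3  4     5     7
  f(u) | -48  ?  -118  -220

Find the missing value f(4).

-79

The 3 known points determine the degree-2 polynomial uniquely.
Write f(u) = au^2 + bu + c. Substituting each data point gives a linear system:
  9a + 3b + c = -48
  25a + 5b + c = -118
  49a + 7b + c = -220
Solving the system yields a = -4, b = -3, c = -3.
So f(u) = -4u² - 3u - 3.
Then f(4) = -79.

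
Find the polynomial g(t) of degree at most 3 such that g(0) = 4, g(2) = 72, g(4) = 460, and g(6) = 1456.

g(t) = 6t^3 + 4t^2 + 2t + 4

Using the Lagrange interpolation formula with nodes 0, 2, 4, 6:
  L_0(t) = (t - 2)(t - 4)(t - 6) / -48
  L_1(t) = t(t - 4)(t - 6) / 16
  L_2(t) = t(t - 2)(t - 6) / -16
  L_3(t) = t(t - 2)(t - 4) / 48
Then g(t) = 4·L_0(t) + 72·L_1(t) + 460·L_2(t) + 1456·L_3(t).
Expanding and collecting terms gives g(t) = 6t^3 + 4t^2 + 2t + 4.
Check: g(6) = 1456. ✓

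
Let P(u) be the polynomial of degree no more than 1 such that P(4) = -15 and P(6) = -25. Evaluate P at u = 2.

Write P(u) = au + b. Substituting each data point gives a linear system:
  4a + b = -15
  6a + b = -25
Solving the system yields a = -5, b = 5.
So P(u) = -5u + 5.
Then P(2) = -5.

-5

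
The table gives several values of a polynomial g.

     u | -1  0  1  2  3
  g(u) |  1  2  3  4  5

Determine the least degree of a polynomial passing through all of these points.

Forward differences of the values at u = -1, 0, 1, 2, 3:
  g  : 1  2  3  4  5
  Δ  : 1  1  1  1
  Δ^2: 0  0  0
  Δ^3: 0  0
  Δ^4: 0
The first differences are constant (1) and nonzero, while all higher differences vanish, so the minimal degree is 1.

1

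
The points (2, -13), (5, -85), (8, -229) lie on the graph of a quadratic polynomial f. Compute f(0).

-5

Forward differences of the values at t = 2, 5, 8:
  f  : -13  -85  -229
  Δ  : -72  -144
  Δ^2: -72
The second differences are constant, confirming degree 2.
Interpolating (Newton forward form) and evaluating at t = 0 gives f(0) = -5.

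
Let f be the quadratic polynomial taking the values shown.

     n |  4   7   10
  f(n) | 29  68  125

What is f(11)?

Write f(n) = an^2 + bn + c. Substituting each data point gives a linear system:
  16a + 4b + c = 29
  49a + 7b + c = 68
  100a + 10b + c = 125
Solving the system yields a = 1, b = 2, c = 5.
So f(n) = n^2 + 2n + 5.
Then f(11) = 148.

148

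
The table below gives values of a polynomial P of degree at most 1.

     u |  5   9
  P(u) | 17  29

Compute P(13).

41

Write P(u) = au + b. Substituting each data point gives a linear system:
  5a + b = 17
  9a + b = 29
Solving the system yields a = 3, b = 2.
So P(u) = 3u + 2.
Then P(13) = 41.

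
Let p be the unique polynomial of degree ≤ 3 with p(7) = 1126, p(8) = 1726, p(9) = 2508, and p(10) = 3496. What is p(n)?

Using the Lagrange interpolation formula with nodes 7, 8, 9, 10:
  L_0(n) = (n - 8)(n - 9)(n - 10) / -6
  L_1(n) = (n - 7)(n - 9)(n - 10) / 2
  L_2(n) = (n - 7)(n - 8)(n - 10) / -2
  L_3(n) = (n - 7)(n - 8)(n - 9) / 6
Then p(n) = 1126·L_0(n) + 1726·L_1(n) + 2508·L_2(n) + 3496·L_3(n).
Expanding and collecting terms gives p(n) = 4n³ - 5n² - n + 6.
Check: p(8) = 1726. ✓

p(n) = 4n^3 - 5n^2 - n + 6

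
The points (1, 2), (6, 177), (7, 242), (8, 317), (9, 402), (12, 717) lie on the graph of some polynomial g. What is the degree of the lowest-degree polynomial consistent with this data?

2

Divided differences on the nodes 1, 6, 7, 8, 9, 12:
  order 0: 2  177  242  317  402  717
  order 1: 35  65  75  85  105
  order 2: 5  5  5  5
  order 3: 0  0  0
  order 4: 0  0
  order 5: 0
The order-2 divided differences are all 5 (nonzero) and every higher order vanishes, so the data lies on a polynomial of degree exactly 2.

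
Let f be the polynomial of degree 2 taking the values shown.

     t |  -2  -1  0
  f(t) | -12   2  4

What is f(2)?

Write f(t) = at^2 + bt + c. Substituting each data point gives a linear system:
  4a - 2b + c = -12
  a - b + c = 2
  c = 4
Solving the system yields a = -6, b = -4, c = 4.
So f(t) = -6t^2 - 4t + 4.
Then f(2) = -28.

-28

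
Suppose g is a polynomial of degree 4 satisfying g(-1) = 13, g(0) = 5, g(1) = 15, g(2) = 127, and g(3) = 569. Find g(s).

Write g(s) = as^4 + bs^3 + cs^2 + ds + e. Substituting each data point gives a linear system:
  a - b + c - d + e = 13
  e = 5
  a + b + c + d + e = 15
  16a + 8b + 4c + 2d + e = 127
  81a + 27b + 9c + 3d + e = 569
Solving the system yields a = 6, b = 2, c = 3, d = -1, e = 5.
So g(s) = 6s^4 + 2s^3 + 3s^2 - s + 5.
Check: g(0) = 5. ✓

g(s) = 6s^4 + 2s^3 + 3s^2 - s + 5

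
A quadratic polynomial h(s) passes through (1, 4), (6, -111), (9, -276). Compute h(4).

Write h(s) = as^2 + bs + c. Substituting each data point gives a linear system:
  a + b + c = 4
  36a + 6b + c = -111
  81a + 9b + c = -276
Solving the system yields a = -4, b = 5, c = 3.
So h(s) = -4s² + 5s + 3.
Then h(4) = -41.

-41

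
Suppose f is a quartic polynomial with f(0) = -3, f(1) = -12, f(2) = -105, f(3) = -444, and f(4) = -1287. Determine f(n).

f(n) = -4n^4 - 3n^3 - 5n^2 + 3n - 3

Write f(n) = an^4 + bn^3 + cn^2 + dn + e. Substituting each data point gives a linear system:
  e = -3
  a + b + c + d + e = -12
  16a + 8b + 4c + 2d + e = -105
  81a + 27b + 9c + 3d + e = -444
  256a + 64b + 16c + 4d + e = -1287
Solving the system yields a = -4, b = -3, c = -5, d = 3, e = -3.
So f(n) = -4n^4 - 3n^3 - 5n^2 + 3n - 3.
Check: f(3) = -444. ✓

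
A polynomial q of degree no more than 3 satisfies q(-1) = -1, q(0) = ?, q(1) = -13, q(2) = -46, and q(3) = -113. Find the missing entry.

-2

On equispaced nodes a degree-3 polynomial has vanishing fourth forward difference, so
  q(-1) - 4·q(0) + 6·q(1) - 4·q(2) + q(3) = 0.
Substituting the known values and solving for q(0):
  -4·q(0) = 8
  q(0) = -2.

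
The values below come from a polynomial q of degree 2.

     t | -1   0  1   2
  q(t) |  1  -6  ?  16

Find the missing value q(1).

-1

The 3 known points determine the degree-2 polynomial uniquely.
Write q(t) = at^2 + bt + c. Substituting each data point gives a linear system:
  a - b + c = 1
  c = -6
  4a + 2b + c = 16
Solving the system yields a = 6, b = -1, c = -6.
So q(t) = 6t^2 - t - 6.
Then q(1) = -1.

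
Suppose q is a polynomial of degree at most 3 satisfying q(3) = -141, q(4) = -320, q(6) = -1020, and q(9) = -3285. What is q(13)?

Using the Lagrange interpolation formula with nodes 3, 4, 6, 9:
  L_0(n) = (n - 4)(n - 6)(n - 9) / -18
  L_1(n) = (n - 3)(n - 6)(n - 9) / 10
  L_2(n) = (n - 3)(n - 4)(n - 9) / -18
  L_3(n) = (n - 3)(n - 4)(n - 6) / 90
Then q(n) = -141·L_0(n) - 320·L_1(n) - 1020·L_2(n) - 3285·L_3(n).
Expanding and collecting terms gives q(n) = -4n^3 - 5n^2 + 4n.
Evaluating at n = 13: q(13) = -9581.

-9581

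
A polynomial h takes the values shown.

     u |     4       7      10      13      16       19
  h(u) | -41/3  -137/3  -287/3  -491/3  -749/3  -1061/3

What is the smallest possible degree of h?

2

Forward differences of the values at u = 4, 7, 10, 13, 16, 19:
  h  : -41/3  -137/3  -287/3  -491/3  -749/3  -1061/3
  Δ  : -32  -50  -68  -86  -104
  Δ^2: -18  -18  -18  -18
  Δ^3: 0  0  0
  Δ^4: 0  0
  Δ^5: 0
The second differences are constant (-18) and nonzero, while all higher differences vanish, so the minimal degree is 2.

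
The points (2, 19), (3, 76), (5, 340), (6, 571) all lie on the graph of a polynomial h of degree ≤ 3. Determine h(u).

Write h(u) = au^3 + bu^2 + cu + d. Substituting each data point gives a linear system:
  8a + 4b + 2c + d = 19
  27a + 9b + 3c + d = 76
  125a + 25b + 5c + d = 340
  216a + 36b + 6c + d = 571
Solving the system yields a = 2, b = 5, c = -6, d = -5.
So h(u) = 2u³ + 5u² - 6u - 5.
Check: h(5) = 340. ✓

h(u) = 2u^3 + 5u^2 - 6u - 5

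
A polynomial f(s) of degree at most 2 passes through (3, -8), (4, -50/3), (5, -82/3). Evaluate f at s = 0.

6

Using the Lagrange interpolation formula with nodes 3, 4, 5:
  L_0(s) = (s - 4)(s - 5) / 2
  L_1(s) = (s - 3)(s - 5) / -1
  L_2(s) = (s - 3)(s - 4) / 2
Then f(s) = -8·L_0(s) - 50/3·L_1(s) - 82/3·L_2(s).
Expanding and collecting terms gives f(s) = -s^2 - (5/3)s + 6.
Evaluating at s = 0: f(0) = 6.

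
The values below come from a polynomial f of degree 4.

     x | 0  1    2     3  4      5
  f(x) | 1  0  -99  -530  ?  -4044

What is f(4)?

-1671

The 5 known points determine the degree-4 polynomial uniquely.
Write f(x) = ax^4 + bx^3 + cx^2 + dx + e. Substituting each data point gives a linear system:
  e = 1
  a + b + c + d + e = 0
  16a + 8b + 4c + 2d + e = -99
  81a + 27b + 9c + 3d + e = -530
  625a + 125b + 25c + 5d + e = -4044
Solving the system yields a = -6, b = -3, c = 2, d = 6, e = 1.
So f(x) = -6x^4 - 3x^3 + 2x^2 + 6x + 1.
Then f(4) = -1671.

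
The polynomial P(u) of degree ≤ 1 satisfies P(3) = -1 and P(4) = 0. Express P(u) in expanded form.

P(u) = u - 4

Write P(u) = au + b. Substituting each data point gives a linear system:
  3a + b = -1
  4a + b = 0
Solving the system yields a = 1, b = -4.
So P(u) = u - 4.
Check: P(4) = 0. ✓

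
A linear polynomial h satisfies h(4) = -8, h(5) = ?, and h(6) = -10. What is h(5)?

On equispaced nodes a degree-1 polynomial has vanishing second forward difference, so
  h(4) - 2·h(5) + h(6) = 0.
Substituting the known values and solving for h(5):
  -2·h(5) = 18
  h(5) = -9.

-9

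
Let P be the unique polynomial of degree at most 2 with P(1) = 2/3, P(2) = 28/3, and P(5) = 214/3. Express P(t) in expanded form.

P(t) = 3t^2 - (1/3)t - 2

Write P(t) = at^2 + bt + c. Substituting each data point gives a linear system:
  a + b + c = 2/3
  4a + 2b + c = 28/3
  25a + 5b + c = 214/3
Solving the system yields a = 3, b = -1/3, c = -2.
So P(t) = 3t^2 - (1/3)t - 2.
Check: P(1) = 2/3. ✓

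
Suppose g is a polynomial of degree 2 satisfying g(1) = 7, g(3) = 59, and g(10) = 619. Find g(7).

307

Using the Lagrange interpolation formula with nodes 1, 3, 10:
  L_0(n) = (n - 3)(n - 10) / 18
  L_1(n) = (n - 1)(n - 10) / -14
  L_2(n) = (n - 1)(n - 3) / 63
Then g(n) = 7·L_0(n) + 59·L_1(n) + 619·L_2(n).
Expanding and collecting terms gives g(n) = 6n^2 + 2n - 1.
Evaluating at n = 7: g(7) = 307.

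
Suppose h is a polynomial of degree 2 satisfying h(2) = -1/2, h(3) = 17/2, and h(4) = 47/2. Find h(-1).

Forward differences of the values at n = 2, 3, 4:
  h  : -1/2  17/2  47/2
  Δ  : 9  15
  Δ^2: 6
The second differences are constant, confirming degree 2.
Interpolating (Newton forward form) and evaluating at n = -1 gives h(-1) = 17/2.

17/2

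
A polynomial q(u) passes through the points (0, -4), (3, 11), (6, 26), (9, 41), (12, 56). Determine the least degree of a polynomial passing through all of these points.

1

Forward differences of the values at u = 0, 3, 6, 9, 12:
  q  : -4  11  26  41  56
  Δ  : 15  15  15  15
  Δ^2: 0  0  0
  Δ^3: 0  0
  Δ^4: 0
The first differences are constant (15) and nonzero, while all higher differences vanish, so the minimal degree is 1.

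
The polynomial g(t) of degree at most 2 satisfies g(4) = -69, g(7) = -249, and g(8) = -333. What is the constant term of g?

Write g(t) = at^2 + bt + c. Substituting each data point gives a linear system:
  16a + 4b + c = -69
  49a + 7b + c = -249
  64a + 8b + c = -333
Solving the system yields a = -6, b = 6, c = 3.
So g(t) = -6t^2 + 6t + 3.
The constant term is 3.

3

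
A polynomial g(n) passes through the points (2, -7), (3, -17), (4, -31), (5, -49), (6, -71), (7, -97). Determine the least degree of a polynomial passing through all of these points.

2

Forward differences of the values at n = 2, 3, 4, 5, 6, 7:
  g  : -7  -17  -31  -49  -71  -97
  Δ  : -10  -14  -18  -22  -26
  Δ^2: -4  -4  -4  -4
  Δ^3: 0  0  0
  Δ^4: 0  0
  Δ^5: 0
The second differences are constant (-4) and nonzero, while all higher differences vanish, so the minimal degree is 2.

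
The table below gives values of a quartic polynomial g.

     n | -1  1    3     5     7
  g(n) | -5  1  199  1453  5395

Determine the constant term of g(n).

Write g(n) = an^4 + bn^3 + cn^2 + dn + e. Substituting each data point gives a linear system:
  a - b + c - d + e = -5
  a + b + c + d + e = 1
  81a + 27b + 9c + 3d + e = 199
  625a + 125b + 25c + 5d + e = 1453
  2401a + 343b + 49c + 7d + e = 5395
Solving the system yields a = 2, b = 2, c = -2, d = 1, e = -2.
So g(n) = 2n^4 + 2n^3 - 2n^2 + n - 2.
The constant term is -2.

-2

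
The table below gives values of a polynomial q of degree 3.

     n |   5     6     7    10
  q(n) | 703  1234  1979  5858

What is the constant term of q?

Write q(n) = an^3 + bn^2 + cn + d. Substituting each data point gives a linear system:
  125a + 25b + 5c + d = 703
  216a + 36b + 6c + d = 1234
  343a + 49b + 7c + d = 1979
  1000a + 100b + 10c + d = 5858
Solving the system yields a = 6, b = -1, c = -4, d = -2.
So q(n) = 6n³ - n² - 4n - 2.
The constant term is -2.

-2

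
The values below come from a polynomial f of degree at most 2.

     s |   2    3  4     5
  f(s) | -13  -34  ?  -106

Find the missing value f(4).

-65

On equispaced nodes a degree-2 polynomial has vanishing third forward difference, so
  - f(2) + 3·f(3) - 3·f(4) + f(5) = 0.
Substituting the known values and solving for f(4):
  -3·f(4) = 195
  f(4) = -65.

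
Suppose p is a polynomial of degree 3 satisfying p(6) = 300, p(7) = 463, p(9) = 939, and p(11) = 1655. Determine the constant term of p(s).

Write p(s) = as^3 + bs^2 + cs + d. Substituting each data point gives a linear system:
  216a + 36b + 6c + d = 300
  343a + 49b + 7c + d = 463
  729a + 81b + 9c + d = 939
  1331a + 121b + 11c + d = 1655
Solving the system yields a = 1, b = 3, c = -3, d = -6.
So p(s) = s^3 + 3s^2 - 3s - 6.
The constant term is -6.

-6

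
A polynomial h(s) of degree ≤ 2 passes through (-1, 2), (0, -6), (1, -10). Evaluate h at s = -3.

30

Using the Lagrange interpolation formula with nodes -1, 0, 1:
  L_0(s) = s(s - 1) / 2
  L_1(s) = (s + 1)(s - 1) / -1
  L_2(s) = (s + 1)s / 2
Then h(s) = 2·L_0(s) - 6·L_1(s) - 10·L_2(s).
Expanding and collecting terms gives h(s) = 2s² - 6s - 6.
Evaluating at s = -3: h(-3) = 30.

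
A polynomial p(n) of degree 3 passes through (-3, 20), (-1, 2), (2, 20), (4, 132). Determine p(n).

Using the Lagrange interpolation formula with nodes -3, -1, 2, 4:
  L_0(n) = (n + 1)(n - 2)(n - 4) / -70
  L_1(n) = (n + 3)(n - 2)(n - 4) / 30
  L_2(n) = (n + 3)(n + 1)(n - 4) / -30
  L_3(n) = (n + 3)(n + 1)(n - 2) / 70
Then p(n) = 20·L_0(n) + 2·L_1(n) + 20·L_2(n) + 132·L_3(n).
Expanding and collecting terms gives p(n) = n^3 + 5n^2 - 2n - 4.
Check: p(2) = 20. ✓

p(n) = n^3 + 5n^2 - 2n - 4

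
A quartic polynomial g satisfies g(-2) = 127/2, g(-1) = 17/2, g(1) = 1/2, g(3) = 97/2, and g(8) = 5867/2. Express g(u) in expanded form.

Write g(u) = au^4 + bu^3 + cu^2 + du + e. Substituting each data point gives a linear system:
  16a - 8b + 4c - 2d + e = 127/2
  a - b + c - d + e = 17/2
  a + b + c + d + e = 1/2
  81a + 27b + 9c + 3d + e = 97/2
  4096a + 512b + 64c + 8d + e = 5867/2
Solving the system yields a = 1, b = -3, c = 6, d = -1, e = -5/2.
So g(u) = u^4 - 3u^3 + 6u^2 - u - 5/2.
Check: g(1) = 1/2. ✓

g(u) = u^4 - 3u^3 + 6u^2 - u - 5/2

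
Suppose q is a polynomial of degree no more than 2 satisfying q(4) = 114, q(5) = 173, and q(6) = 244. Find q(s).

q(s) = 6s^2 + 5s - 2

Write q(s) = as^2 + bs + c. Substituting each data point gives a linear system:
  16a + 4b + c = 114
  25a + 5b + c = 173
  36a + 6b + c = 244
Solving the system yields a = 6, b = 5, c = -2.
So q(s) = 6s² + 5s - 2.
Check: q(6) = 244. ✓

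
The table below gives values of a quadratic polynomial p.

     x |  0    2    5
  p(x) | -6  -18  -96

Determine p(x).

p(x) = -4x^2 + 2x - 6

Write p(x) = ax^2 + bx + c. Substituting each data point gives a linear system:
  c = -6
  4a + 2b + c = -18
  25a + 5b + c = -96
Solving the system yields a = -4, b = 2, c = -6.
So p(x) = -4x^2 + 2x - 6.
Check: p(2) = -18. ✓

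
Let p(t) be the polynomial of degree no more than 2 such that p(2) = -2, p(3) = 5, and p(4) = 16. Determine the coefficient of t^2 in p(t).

Write p(t) = at^2 + bt + c. Substituting each data point gives a linear system:
  4a + 2b + c = -2
  9a + 3b + c = 5
  16a + 4b + c = 16
Solving the system yields a = 2, b = -3, c = -4.
So p(t) = 2t² - 3t - 4.
The leading coefficient is 2.

2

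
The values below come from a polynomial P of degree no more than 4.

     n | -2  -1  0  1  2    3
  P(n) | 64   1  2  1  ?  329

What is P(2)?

52

On equispaced nodes a degree-4 polynomial has vanishing fifth forward difference, so
  - P(-2) + 5·P(-1) - 10·P(0) + 10·P(1) - 5·P(2) + P(3) = 0.
Substituting the known values and solving for P(2):
  -5·P(2) = -260
  P(2) = 52.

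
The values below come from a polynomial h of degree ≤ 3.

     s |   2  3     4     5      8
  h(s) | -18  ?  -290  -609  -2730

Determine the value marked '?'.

-105

The 4 known points determine the degree-3 polynomial uniquely.
Write h(s) = as^3 + bs^2 + cs + d. Substituting each data point gives a linear system:
  8a + 4b + 2c + d = -18
  64a + 16b + 4c + d = -290
  125a + 25b + 5c + d = -609
  512a + 64b + 8c + d = -2730
Solving the system yields a = -6, b = 5, c = 2, d = 6.
So h(s) = -6s^3 + 5s^2 + 2s + 6.
Then h(3) = -105.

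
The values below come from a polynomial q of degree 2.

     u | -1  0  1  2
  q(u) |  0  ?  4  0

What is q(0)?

On equispaced nodes a degree-2 polynomial has vanishing third forward difference, so
  - q(-1) + 3·q(0) - 3·q(1) + q(2) = 0.
Substituting the known values and solving for q(0):
  3·q(0) = 12
  q(0) = 4.

4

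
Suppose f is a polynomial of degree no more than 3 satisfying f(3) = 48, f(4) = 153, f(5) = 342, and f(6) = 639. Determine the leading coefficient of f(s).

4

Write f(s) = as^3 + bs^2 + cs + d. Substituting each data point gives a linear system:
  27a + 9b + 3c + d = 48
  64a + 16b + 4c + d = 153
  125a + 25b + 5c + d = 342
  216a + 36b + 6c + d = 639
Solving the system yields a = 4, b = -6, c = -1, d = -3.
So f(s) = 4s³ - 6s² - s - 3.
The leading coefficient is 4.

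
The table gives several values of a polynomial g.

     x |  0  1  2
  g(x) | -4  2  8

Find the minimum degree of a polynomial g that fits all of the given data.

1

Forward differences of the values at x = 0, 1, 2:
  g  : -4  2  8
  Δ  : 6  6
  Δ^2: 0
The first differences are constant (6) and nonzero, while all higher differences vanish, so the minimal degree is 1.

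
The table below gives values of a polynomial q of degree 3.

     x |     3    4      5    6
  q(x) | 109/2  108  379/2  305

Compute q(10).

Write q(x) = ax^3 + bx^2 + cx + d. Substituting each data point gives a linear system:
  27a + 9b + 3c + d = 109/2
  64a + 16b + 4c + d = 108
  125a + 25b + 5c + d = 379/2
  216a + 36b + 6c + d = 305
Solving the system yields a = 1, b = 2, c = 5/2, d = 2.
So q(x) = x³ + 2x² + (5/2)x + 2.
Then q(10) = 1227.

1227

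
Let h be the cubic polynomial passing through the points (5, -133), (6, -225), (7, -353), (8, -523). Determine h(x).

Using the Lagrange interpolation formula with nodes 5, 6, 7, 8:
  L_0(x) = (x - 6)(x - 7)(x - 8) / -6
  L_1(x) = (x - 5)(x - 7)(x - 8) / 2
  L_2(x) = (x - 5)(x - 6)(x - 8) / -2
  L_3(x) = (x - 5)(x - 6)(x - 7) / 6
Then h(x) = -133·L_0(x) - 225·L_1(x) - 353·L_2(x) - 523·L_3(x).
Expanding and collecting terms gives h(x) = -x^3 - x - 3.
Check: h(8) = -523. ✓

h(x) = -x^3 - x - 3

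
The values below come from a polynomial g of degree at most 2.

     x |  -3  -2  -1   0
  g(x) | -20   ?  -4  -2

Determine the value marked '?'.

-10

The 3 known points determine the degree-2 polynomial uniquely.
Write g(x) = ax^2 + bx + c. Substituting each data point gives a linear system:
  9a - 3b + c = -20
  a - b + c = -4
  c = -2
Solving the system yields a = -2, b = 0, c = -2.
So g(x) = -2x² - 2.
Then g(-2) = -10.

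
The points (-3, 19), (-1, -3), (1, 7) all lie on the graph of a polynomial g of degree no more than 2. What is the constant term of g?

Write g(s) = as^2 + bs + c. Substituting each data point gives a linear system:
  9a - 3b + c = 19
  a - b + c = -3
  a + b + c = 7
Solving the system yields a = 4, b = 5, c = -2.
So g(s) = 4s² + 5s - 2.
The constant term is -2.

-2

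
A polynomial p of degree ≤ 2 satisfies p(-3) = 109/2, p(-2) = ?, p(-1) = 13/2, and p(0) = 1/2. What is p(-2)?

The 3 known points determine the degree-2 polynomial uniquely.
Write p(u) = au^2 + bu + c. Substituting each data point gives a linear system:
  9a - 3b + c = 109/2
  a - b + c = 13/2
  c = 1/2
Solving the system yields a = 6, b = 0, c = 1/2.
So p(u) = 6u² + 1/2.
Then p(-2) = 49/2.

49/2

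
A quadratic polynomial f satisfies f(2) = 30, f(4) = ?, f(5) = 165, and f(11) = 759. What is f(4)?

108

The 3 known points determine the degree-2 polynomial uniquely.
Write f(t) = at^2 + bt + c. Substituting each data point gives a linear system:
  4a + 2b + c = 30
  25a + 5b + c = 165
  121a + 11b + c = 759
Solving the system yields a = 6, b = 3, c = 0.
So f(t) = 6t² + 3t.
Then f(4) = 108.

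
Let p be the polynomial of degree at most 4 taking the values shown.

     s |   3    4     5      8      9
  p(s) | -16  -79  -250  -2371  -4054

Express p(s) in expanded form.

p(s) = -s^4 + 4s^3 - 5s^2 - s + 5

Write p(s) = as^4 + bs^3 + cs^2 + ds + e. Substituting each data point gives a linear system:
  81a + 27b + 9c + 3d + e = -16
  256a + 64b + 16c + 4d + e = -79
  625a + 125b + 25c + 5d + e = -250
  4096a + 512b + 64c + 8d + e = -2371
  6561a + 729b + 81c + 9d + e = -4054
Solving the system yields a = -1, b = 4, c = -5, d = -1, e = 5.
So p(s) = -s^4 + 4s^3 - 5s^2 - s + 5.
Check: p(3) = -16. ✓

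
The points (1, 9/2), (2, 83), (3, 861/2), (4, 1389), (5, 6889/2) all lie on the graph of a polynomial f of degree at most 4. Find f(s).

Using the Lagrange interpolation formula with nodes 1, 2, 3, 4, 5:
  L_0(s) = (s - 2)(s - 3)(s - 4)(s - 5) / 24
  L_1(s) = (s - 1)(s - 3)(s - 4)(s - 5) / -6
  L_2(s) = (s - 1)(s - 2)(s - 4)(s - 5) / 4
  L_3(s) = (s - 1)(s - 2)(s - 3)(s - 5) / -6
  L_4(s) = (s - 1)(s - 2)(s - 3)(s - 4) / 24
Then f(s) = 9/2·L_0(s) + 83·L_1(s) + 861/2·L_2(s) + 1389·L_3(s) + 6889/2·L_4(s).
Expanding and collecting terms gives f(s) = 6s⁴ - 3s³ + (5/2)s² + 2s - 3.
Check: f(3) = 861/2. ✓

f(s) = 6s^4 - 3s^3 + (5/2)s^2 + 2s - 3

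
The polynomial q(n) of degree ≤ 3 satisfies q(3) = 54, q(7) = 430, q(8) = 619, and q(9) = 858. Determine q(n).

Using the Lagrange interpolation formula with nodes 3, 7, 8, 9:
  L_0(n) = (n - 7)(n - 8)(n - 9) / -120
  L_1(n) = (n - 3)(n - 8)(n - 9) / 8
  L_2(n) = (n - 3)(n - 7)(n - 9) / -5
  L_3(n) = (n - 3)(n - 7)(n - 8) / 12
Then q(n) = 54·L_0(n) + 430·L_1(n) + 619·L_2(n) + 858·L_3(n).
Expanding and collecting terms gives q(n) = n^3 + n^2 + 5n + 3.
Check: q(9) = 858. ✓

q(n) = n^3 + n^2 + 5n + 3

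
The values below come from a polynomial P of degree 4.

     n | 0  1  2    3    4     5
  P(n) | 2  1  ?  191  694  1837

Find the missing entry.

The 5 known points determine the degree-4 polynomial uniquely.
Write P(n) = an^4 + bn^3 + cn^2 + dn + e. Substituting each data point gives a linear system:
  e = 2
  a + b + c + d + e = 1
  81a + 27b + 9c + 3d + e = 191
  256a + 64b + 16c + 4d + e = 694
  625a + 125b + 25c + 5d + e = 1837
Solving the system yields a = 4, b = -6, c = 4, d = -3, e = 2.
So P(n) = 4n^4 - 6n^3 + 4n^2 - 3n + 2.
Then P(2) = 28.

28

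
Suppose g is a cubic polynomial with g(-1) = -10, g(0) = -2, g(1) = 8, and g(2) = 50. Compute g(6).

Using the Lagrange interpolation formula with nodes -1, 0, 1, 2:
  L_0(s) = s(s - 1)(s - 2) / -6
  L_1(s) = (s + 1)(s - 1)(s - 2) / 2
  L_2(s) = (s + 1)s(s - 2) / -2
  L_3(s) = (s + 1)s(s - 1) / 6
Then g(s) = -10·L_0(s) - 2·L_1(s) + 8·L_2(s) + 50·L_3(s).
Expanding and collecting terms gives g(s) = 5s^3 + s^2 + 4s - 2.
Evaluating at s = 6: g(6) = 1138.

1138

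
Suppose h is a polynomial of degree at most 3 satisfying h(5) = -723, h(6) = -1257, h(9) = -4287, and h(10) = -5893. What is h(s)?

h(s) = -6s^3 + s^2 + s - 3

Using the Lagrange interpolation formula with nodes 5, 6, 9, 10:
  L_0(s) = (s - 6)(s - 9)(s - 10) / -20
  L_1(s) = (s - 5)(s - 9)(s - 10) / 12
  L_2(s) = (s - 5)(s - 6)(s - 10) / -12
  L_3(s) = (s - 5)(s - 6)(s - 9) / 20
Then h(s) = -723·L_0(s) - 1257·L_1(s) - 4287·L_2(s) - 5893·L_3(s).
Expanding and collecting terms gives h(s) = -6s^3 + s^2 + s - 3.
Check: h(9) = -4287. ✓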